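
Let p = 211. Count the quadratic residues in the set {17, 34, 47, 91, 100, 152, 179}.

(17/211) = -1 → non-residue.
(34/211) = +1 → QR.
(47/211) = +1 → QR.
(91/211) = -1 → non-residue.
(100/211) = +1 → QR.
(152/211) = -1 → non-residue.
(179/211) = +1 → QR.
Total quadratic residues among the 7: 4.

4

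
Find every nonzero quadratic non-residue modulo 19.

2 3 8 10 12 13 14 15 18

Square k = 1,…,9 (k and 19−k give the same square):
1²=1, 2²=4, 3²=9, 4²=16, 5²≡6, 6²≡17, 7²≡11, 8²≡7, 9²≡5 (mod 19).
The residues are {1, 4, 5, 6, 7, 9, 11, 16, 17}; the non-residues are the remaining 9 nonzero classes.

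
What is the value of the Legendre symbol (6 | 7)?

-1

Euler's criterion: (6/7) ≡ 6^3 (mod 7).
6^2 ≡ 1 (mod 7)
6^3 = 6^(2+1) ≡ 6 (mod 7).
Result is 6 ≡ −1, so (6/7) = −1.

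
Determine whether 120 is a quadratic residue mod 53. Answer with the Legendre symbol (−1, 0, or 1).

First reduce: 120 ≡ 14 (mod 53).
Pull out 2: since 53 ≡ 5 (mod 8), (2/53) = -1.
Reciprocity: 7 ≡ 3 and 53 ≡ 1 (mod 4), so (7/53) = +(53/7).
Reduce top mod 7: now compute (4/7).
Pull out 2^2: since 7 ≡ 7 (mod 8), (2/7) = +1, so (2/7)^2 = +1.
Reached (1/7) = 1. Collecting the sign flips along the way, the symbol is -1.

-1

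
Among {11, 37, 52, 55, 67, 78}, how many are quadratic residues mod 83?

(11/83) = +1 → QR.
(37/83) = +1 → QR.
(52/83) = -1 → non-residue.
(55/83) = -1 → non-residue.
(67/83) = -1 → non-residue.
(78/83) = +1 → QR.
Total quadratic residues among the 6: 3.

3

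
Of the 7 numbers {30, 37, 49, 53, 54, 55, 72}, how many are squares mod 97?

(30/97) = -1 → non-residue.
(37/97) = -1 → non-residue.
(49/97) = +1 → QR.
(53/97) = +1 → QR.
(54/97) = +1 → QR.
(55/97) = -1 → non-residue.
(72/97) = +1 → QR.
Total quadratic residues among the 7: 4.

4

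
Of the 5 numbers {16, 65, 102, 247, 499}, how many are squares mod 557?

(16/557) = +1 → QR.
(65/557) = +1 → QR.
(102/557) = +1 → QR.
(247/557) = -1 → non-residue.
(499/557) = -1 → non-residue.
Total quadratic residues among the 5: 3.

3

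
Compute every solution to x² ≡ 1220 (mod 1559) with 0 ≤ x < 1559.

Since 1559 ≡ 3 (mod 4), a square root of 1220 is 1220^((1559+1)/4) = 1220^390 mod 1559.
Repeated squaring: 1220^2≡1114, 1220^4≡32, 1220^8≡1024, 1220^16≡928, 1220^32≡616, 1220^64≡619, 1220^128≡1206, 1220^256≡1448 (mod 1559).
1220^390 = 1220^(256+128+4+2) ≡ 180 (mod 1559).
Check: 180² = 32400 ≡ 1220 (mod 1559). The two roots are 180 and 1379.

180, 1379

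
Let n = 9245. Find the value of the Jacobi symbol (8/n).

-1

Pull out 2^3: since 9245 ≡ 5 (mod 8), (2/9245) = -1, so (2/9245)^3 = -1.
Reached (1/9245) = 1. Collecting the sign flips along the way, the symbol is -1.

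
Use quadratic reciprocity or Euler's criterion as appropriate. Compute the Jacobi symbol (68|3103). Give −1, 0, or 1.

Pull out 2^2: since 3103 ≡ 7 (mod 8), (2/3103) = +1, so (2/3103)^2 = +1.
Reciprocity: 17 ≡ 1 and 3103 ≡ 3 (mod 4), so (17/3103) = +(3103/17).
Reduce top mod 17: now compute (9/17).
Reciprocity: 9 ≡ 1 and 17 ≡ 1 (mod 4), so (9/17) = +(17/9).
Reduce top mod 9: now compute (8/9).
Pull out 2^3: since 9 ≡ 1 (mod 8), (2/9) = +1, so (2/9)^3 = +1.
Reached (1/9) = 1. Collecting the sign flips along the way, the symbol is +1.

1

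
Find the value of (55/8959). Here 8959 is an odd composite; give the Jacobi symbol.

-1

Reciprocity: 55 ≡ 3 and 8959 ≡ 3 (mod 4), so (55/8959) = −(8959/55).
Reduce top mod 55: now compute (49/55).
Reciprocity: 49 ≡ 1 and 55 ≡ 3 (mod 4), so (49/55) = +(55/49).
Reduce top mod 49: now compute (6/49).
Pull out 2: since 49 ≡ 1 (mod 8), (2/49) = +1.
Reciprocity: 3 ≡ 3 and 49 ≡ 1 (mod 4), so (3/49) = +(49/3).
Reduce top mod 3: now compute (1/3).
Reached (1/3) = 1. Collecting the sign flips along the way, the symbol is -1.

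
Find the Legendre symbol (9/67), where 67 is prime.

Reciprocity: 9 ≡ 1 and 67 ≡ 3 (mod 4), so (9/67) = +(67/9).
Reduce top mod 9: now compute (4/9).
Pull out 2^2: since 9 ≡ 1 (mod 8), (2/9) = +1, so (2/9)^2 = +1.
Reached (1/9) = 1. Collecting the sign flips along the way, the symbol is +1.

1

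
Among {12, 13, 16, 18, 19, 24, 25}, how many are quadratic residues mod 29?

4

(12/29) = -1 → non-residue.
(13/29) = +1 → QR.
(16/29) = +1 → QR.
(18/29) = -1 → non-residue.
(19/29) = -1 → non-residue.
(24/29) = +1 → QR.
(25/29) = +1 → QR.
Total quadratic residues among the 7: 4.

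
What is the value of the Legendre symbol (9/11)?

Euler's criterion: (9/11) ≡ 9^5 (mod 11).
9^2 ≡ 4 (mod 11)
9^4 ≡ 5 (mod 11)
9^5 = 9^(4+1) ≡ 1 (mod 11).
Result is 1, so (9/11) = 1.

1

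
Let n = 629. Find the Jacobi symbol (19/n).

Reciprocity: 19 ≡ 3 and 629 ≡ 1 (mod 4), so (19/629) = +(629/19).
Reduce top mod 19: now compute (2/19).
Pull out 2: since 19 ≡ 3 (mod 8), (2/19) = -1.
Reached (1/19) = 1. Collecting the sign flips along the way, the symbol is -1.

-1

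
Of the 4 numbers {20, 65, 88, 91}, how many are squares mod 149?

(20/149) = +1 → QR.
(65/149) = -1 → non-residue.
(88/149) = +1 → QR.
(91/149) = -1 → non-residue.
Total quadratic residues among the 4: 2.

2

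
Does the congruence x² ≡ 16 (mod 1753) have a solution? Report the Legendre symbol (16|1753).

1

Pull out 2^4: since 1753 ≡ 1 (mod 8), (2/1753) = +1, so (2/1753)^4 = +1.
Reached (1/1753) = 1. Collecting the sign flips along the way, the symbol is +1.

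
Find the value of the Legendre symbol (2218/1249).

-1

First reduce: 2218 ≡ 969 (mod 1249).
Reciprocity: 969 ≡ 1 and 1249 ≡ 1 (mod 4), so (969/1249) = +(1249/969).
Reduce top mod 969: now compute (280/969).
Pull out 2^3: since 969 ≡ 1 (mod 8), (2/969) = +1, so (2/969)^3 = +1.
Reciprocity: 35 ≡ 3 and 969 ≡ 1 (mod 4), so (35/969) = +(969/35).
Reduce top mod 35: now compute (24/35).
Pull out 2^3: since 35 ≡ 3 (mod 8), (2/35) = -1, so (2/35)^3 = -1.
Reciprocity: 3 ≡ 3 and 35 ≡ 3 (mod 4), so (3/35) = −(35/3).
Reduce top mod 3: now compute (2/3).
Pull out 2: since 3 ≡ 3 (mod 8), (2/3) = -1.
Reached (1/3) = 1. Collecting the sign flips along the way, the symbol is -1.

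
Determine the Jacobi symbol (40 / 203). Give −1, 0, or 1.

Pull out 2^3: since 203 ≡ 3 (mod 8), (2/203) = -1, so (2/203)^3 = -1.
Reciprocity: 5 ≡ 1 and 203 ≡ 3 (mod 4), so (5/203) = +(203/5).
Reduce top mod 5: now compute (3/5).
Reciprocity: 3 ≡ 3 and 5 ≡ 1 (mod 4), so (3/5) = +(5/3).
Reduce top mod 3: now compute (2/3).
Pull out 2: since 3 ≡ 3 (mod 8), (2/3) = -1.
Reached (1/3) = 1. Collecting the sign flips along the way, the symbol is +1.

1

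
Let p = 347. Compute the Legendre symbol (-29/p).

-1

Euler's criterion: (-29/347) ≡ 318^173 (mod 347).
318^2 ≡ 147 (mod 347)
318^4 ≡ 95 (mod 347)
318^8 ≡ 3 (mod 347)
318^16 ≡ 9 (mod 347)
318^32 ≡ 81 (mod 347)
318^64 ≡ 315 (mod 347)
318^128 ≡ 330 (mod 347)
318^173 = 318^(128+32+8+4+1) ≡ 346 (mod 347).
Result is 346 ≡ −1, so (-29/347) = −1.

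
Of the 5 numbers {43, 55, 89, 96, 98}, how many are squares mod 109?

(43/109) = +1 → QR.
(55/109) = -1 → non-residue.
(89/109) = +1 → QR.
(96/109) = -1 → non-residue.
(98/109) = -1 → non-residue.
Total quadratic residues among the 5: 2.

2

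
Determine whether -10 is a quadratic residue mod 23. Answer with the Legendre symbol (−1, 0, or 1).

1

Euler's criterion: (-10/23) ≡ 13^11 (mod 23).
13^2 ≡ 8 (mod 23)
13^4 ≡ 18 (mod 23)
13^8 ≡ 2 (mod 23)
13^11 = 13^(8+2+1) ≡ 1 (mod 23).
Result is 1, so (-10/23) = 1.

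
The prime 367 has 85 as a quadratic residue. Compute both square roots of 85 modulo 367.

67, 300

Since 367 ≡ 3 (mod 4), a square root of 85 is 85^((367+1)/4) = 85^92 mod 367.
Repeated squaring: 85^2≡252, 85^4≡13, 85^8≡169, 85^16≡302, 85^32≡188, 85^64≡112 (mod 367).
85^92 = 85^(64+16+8+4) ≡ 67 (mod 367).
Check: 67² = 4489 ≡ 85 (mod 367). The two roots are 67 and 300.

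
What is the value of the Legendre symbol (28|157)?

-1

Euler's criterion: (28/157) ≡ 28^78 (mod 157).
28^2 ≡ 156 (mod 157)
28^4 ≡ 1 (mod 157)
28^8 ≡ 1 (mod 157)
28^16 ≡ 1 (mod 157)
28^32 ≡ 1 (mod 157)
28^64 ≡ 1 (mod 157)
28^78 = 28^(64+8+4+2) ≡ 156 (mod 157).
Result is 156 ≡ −1, so (28/157) = −1.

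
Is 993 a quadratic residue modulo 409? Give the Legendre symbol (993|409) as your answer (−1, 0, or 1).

-1

First reduce: 993 ≡ 175 (mod 409).
Reciprocity: 175 ≡ 3 and 409 ≡ 1 (mod 4), so (175/409) = +(409/175).
Reduce top mod 175: now compute (59/175).
Reciprocity: 59 ≡ 3 and 175 ≡ 3 (mod 4), so (59/175) = −(175/59).
Reduce top mod 59: now compute (57/59).
Reciprocity: 57 ≡ 1 and 59 ≡ 3 (mod 4), so (57/59) = +(59/57).
Reduce top mod 57: now compute (2/57).
Pull out 2: since 57 ≡ 1 (mod 8), (2/57) = +1.
Reached (1/57) = 1. Collecting the sign flips along the way, the symbol is -1.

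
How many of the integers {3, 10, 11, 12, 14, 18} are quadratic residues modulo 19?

1

(3/19) = -1 → non-residue.
(10/19) = -1 → non-residue.
(11/19) = +1 → QR.
(12/19) = -1 → non-residue.
(14/19) = -1 → non-residue.
(18/19) = -1 → non-residue.
Total quadratic residues among the 6: 1.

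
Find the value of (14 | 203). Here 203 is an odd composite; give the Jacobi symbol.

Pull out 2: since 203 ≡ 3 (mod 8), (2/203) = -1.
Reciprocity: 7 ≡ 3 and 203 ≡ 3 (mod 4), so (7/203) = −(203/7).
Reduce top mod 7: now compute (0/7).
Top reduces to 0: gcd > 1, so the symbol is 0.

0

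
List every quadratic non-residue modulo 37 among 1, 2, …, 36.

2 5 6 8 13 14 15 17 18 19 20 22 23 24 29 31 32 35

Square k = 1,…,18 (k and 37−k give the same square):
1²=1, 2²=4, 3²=9, 4²=16, 5²=25, 6²=36, 7²≡12, 8²≡27, 9²≡7, 10²≡26, 11²≡10, 12²≡33, 13²≡21, 14²≡11, 15²≡3, 16²≡34, 17²≡30, 18²≡28 (mod 37).
The residues are {1, 3, 4, 7, 9, 10, 11, 12, 16, 21, 25, 26, 27, 28, 30, 33, 34, 36}; the non-residues are the remaining 18 nonzero classes.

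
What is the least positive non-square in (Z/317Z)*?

2

(2/317) = −1, so 2 is the smallest positive non-residue mod 317.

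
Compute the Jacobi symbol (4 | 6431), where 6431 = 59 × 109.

1

Pull out 2^2: since 6431 ≡ 7 (mod 8), (2/6431) = +1, so (2/6431)^2 = +1.
Reached (1/6431) = 1. Collecting the sign flips along the way, the symbol is +1.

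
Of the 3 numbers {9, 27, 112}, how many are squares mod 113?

2

(9/113) = +1 → QR.
(27/113) = -1 → non-residue.
(112/113) = +1 → QR.
Total quadratic residues among the 3: 2.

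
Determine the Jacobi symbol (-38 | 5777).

1

First reduce: -38 ≡ 5739 (mod 5777).
Reciprocity: 5739 ≡ 3 and 5777 ≡ 1 (mod 4), so (5739/5777) = +(5777/5739).
Reduce top mod 5739: now compute (38/5739).
Pull out 2: since 5739 ≡ 3 (mod 8), (2/5739) = -1.
Reciprocity: 19 ≡ 3 and 5739 ≡ 3 (mod 4), so (19/5739) = −(5739/19).
Reduce top mod 19: now compute (1/19).
Reached (1/19) = 1. Collecting the sign flips along the way, the symbol is +1.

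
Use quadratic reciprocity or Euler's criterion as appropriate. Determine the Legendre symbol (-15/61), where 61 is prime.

Euler's criterion: (-15/61) ≡ 46^30 (mod 61).
46^2 ≡ 42 (mod 61)
46^4 ≡ 56 (mod 61)
46^8 ≡ 25 (mod 61)
46^16 ≡ 15 (mod 61)
46^30 = 46^(16+8+4+2) ≡ 1 (mod 61).
Result is 1, so (-15/61) = 1.

1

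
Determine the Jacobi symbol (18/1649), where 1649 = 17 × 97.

Pull out 2: since 1649 ≡ 1 (mod 8), (2/1649) = +1.
Reciprocity: 9 ≡ 1 and 1649 ≡ 1 (mod 4), so (9/1649) = +(1649/9).
Reduce top mod 9: now compute (2/9).
Pull out 2: since 9 ≡ 1 (mod 8), (2/9) = +1.
Reached (1/9) = 1. Collecting the sign flips along the way, the symbol is +1.

1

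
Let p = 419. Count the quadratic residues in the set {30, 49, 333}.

2

(30/419) = -1 → non-residue.
(49/419) = +1 → QR.
(333/419) = +1 → QR.
Total quadratic residues among the 3: 2.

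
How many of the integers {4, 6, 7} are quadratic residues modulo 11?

1

(4/11) = +1 → QR.
(6/11) = -1 → non-residue.
(7/11) = -1 → non-residue.
Total quadratic residues among the 3: 1.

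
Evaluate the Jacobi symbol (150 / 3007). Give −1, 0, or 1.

-1

Pull out 2: since 3007 ≡ 7 (mod 8), (2/3007) = +1.
Reciprocity: 75 ≡ 3 and 3007 ≡ 3 (mod 4), so (75/3007) = −(3007/75).
Reduce top mod 75: now compute (7/75).
Reciprocity: 7 ≡ 3 and 75 ≡ 3 (mod 4), so (7/75) = −(75/7).
Reduce top mod 7: now compute (5/7).
Reciprocity: 5 ≡ 1 and 7 ≡ 3 (mod 4), so (5/7) = +(7/5).
Reduce top mod 5: now compute (2/5).
Pull out 2: since 5 ≡ 5 (mod 8), (2/5) = -1.
Reached (1/5) = 1. Collecting the sign flips along the way, the symbol is -1.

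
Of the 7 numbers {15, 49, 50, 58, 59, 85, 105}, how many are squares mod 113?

(15/113) = +1 → QR.
(49/113) = +1 → QR.
(50/113) = +1 → QR.
(58/113) = -1 → non-residue.
(59/113) = -1 → non-residue.
(85/113) = +1 → QR.
(105/113) = +1 → QR.
Total quadratic residues among the 7: 5.

5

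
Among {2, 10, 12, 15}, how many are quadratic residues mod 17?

(2/17) = +1 → QR.
(10/17) = -1 → non-residue.
(12/17) = -1 → non-residue.
(15/17) = +1 → QR.
Total quadratic residues among the 4: 2.

2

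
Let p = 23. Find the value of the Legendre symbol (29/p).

Euler's criterion: (29/23) ≡ 6^11 (mod 23).
6^2 ≡ 13 (mod 23)
6^4 ≡ 8 (mod 23)
6^8 ≡ 18 (mod 23)
6^11 = 6^(8+2+1) ≡ 1 (mod 23).
Result is 1, so (29/23) = 1.

1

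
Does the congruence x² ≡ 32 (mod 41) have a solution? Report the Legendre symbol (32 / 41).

Euler's criterion: (32/41) ≡ 32^20 (mod 41).
32^2 ≡ 40 (mod 41)
32^4 ≡ 1 (mod 41)
32^8 ≡ 1 (mod 41)
32^16 ≡ 1 (mod 41)
32^20 = 32^(16+4) ≡ 1 (mod 41).
Result is 1, so (32/41) = 1.

1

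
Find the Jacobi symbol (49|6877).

Reciprocity: 49 ≡ 1 and 6877 ≡ 1 (mod 4), so (49/6877) = +(6877/49).
Reduce top mod 49: now compute (17/49).
Reciprocity: 17 ≡ 1 and 49 ≡ 1 (mod 4), so (17/49) = +(49/17).
Reduce top mod 17: now compute (15/17).
Reciprocity: 15 ≡ 3 and 17 ≡ 1 (mod 4), so (15/17) = +(17/15).
Reduce top mod 15: now compute (2/15).
Pull out 2: since 15 ≡ 7 (mod 8), (2/15) = +1.
Reached (1/15) = 1. Collecting the sign flips along the way, the symbol is +1.

1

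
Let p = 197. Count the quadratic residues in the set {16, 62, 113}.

(16/197) = +1 → QR.
(62/197) = +1 → QR.
(113/197) = -1 → non-residue.
Total quadratic residues among the 3: 2.

2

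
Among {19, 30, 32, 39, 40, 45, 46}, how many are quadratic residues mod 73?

3

(19/73) = +1 → QR.
(30/73) = -1 → non-residue.
(32/73) = +1 → QR.
(39/73) = -1 → non-residue.
(40/73) = -1 → non-residue.
(45/73) = -1 → non-residue.
(46/73) = +1 → QR.
Total quadratic residues among the 7: 3.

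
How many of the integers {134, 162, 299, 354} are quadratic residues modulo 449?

(134/449) = +1 → QR.
(162/449) = +1 → QR.
(299/449) = -1 → non-residue.
(354/449) = -1 → non-residue.
Total quadratic residues among the 4: 2.

2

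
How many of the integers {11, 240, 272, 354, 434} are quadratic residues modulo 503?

(11/503) = +1 → QR.
(240/503) = -1 → non-residue.
(272/503) = -1 → non-residue.
(354/503) = +1 → QR.
(434/503) = -1 → non-residue.
Total quadratic residues among the 5: 2.

2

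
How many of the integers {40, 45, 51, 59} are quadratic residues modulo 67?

2

(40/67) = +1 → QR.
(45/67) = -1 → non-residue.
(51/67) = -1 → non-residue.
(59/67) = +1 → QR.
Total quadratic residues among the 4: 2.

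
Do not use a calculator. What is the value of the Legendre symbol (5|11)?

Reciprocity: 5 ≡ 1 and 11 ≡ 3 (mod 4), so (5/11) = +(11/5).
Reduce top mod 5: now compute (1/5).
Reached (1/5) = 1. Collecting the sign flips along the way, the symbol is +1.

1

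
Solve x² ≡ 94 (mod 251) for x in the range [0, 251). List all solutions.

40, 211

Since 251 ≡ 3 (mod 4), a square root of 94 is 94^((251+1)/4) = 94^63 mod 251.
Repeated squaring: 94^2≡51, 94^4≡91, 94^8≡249, 94^16≡4, 94^32≡16 (mod 251).
94^63 = 94^(32+16+8+4+2+1) ≡ 211 (mod 251).
Check: 211² = 44521 ≡ 94 (mod 251). The two roots are 40 and 211.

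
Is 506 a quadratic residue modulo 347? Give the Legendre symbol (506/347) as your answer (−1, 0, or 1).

1

First reduce: 506 ≡ 159 (mod 347).
Reciprocity: 159 ≡ 3 and 347 ≡ 3 (mod 4), so (159/347) = −(347/159).
Reduce top mod 159: now compute (29/159).
Reciprocity: 29 ≡ 1 and 159 ≡ 3 (mod 4), so (29/159) = +(159/29).
Reduce top mod 29: now compute (14/29).
Pull out 2: since 29 ≡ 5 (mod 8), (2/29) = -1.
Reciprocity: 7 ≡ 3 and 29 ≡ 1 (mod 4), so (7/29) = +(29/7).
Reduce top mod 7: now compute (1/7).
Reached (1/7) = 1. Collecting the sign flips along the way, the symbol is +1.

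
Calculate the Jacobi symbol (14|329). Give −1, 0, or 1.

0

Pull out 2: since 329 ≡ 1 (mod 8), (2/329) = +1.
Reciprocity: 7 ≡ 3 and 329 ≡ 1 (mod 4), so (7/329) = +(329/7).
Reduce top mod 7: now compute (0/7).
Top reduces to 0: gcd > 1, so the symbol is 0.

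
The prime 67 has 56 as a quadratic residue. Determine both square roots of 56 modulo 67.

18, 49

Since 67 ≡ 3 (mod 4), a square root of 56 is 56^((67+1)/4) = 56^17 mod 67.
Repeated squaring: 56^2≡54, 56^4≡35, 56^8≡19, 56^16≡26 (mod 67).
56^17 = 56^(16+1) ≡ 49 (mod 67).
Check: 49² = 2401 ≡ 56 (mod 67). The two roots are 18 and 49.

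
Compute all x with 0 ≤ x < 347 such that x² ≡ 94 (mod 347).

21, 326

Since 347 ≡ 3 (mod 4), a square root of 94 is 94^((347+1)/4) = 94^87 mod 347.
Repeated squaring: 94^2≡161, 94^4≡243, 94^8≡59, 94^16≡11, 94^32≡121, 94^64≡67 (mod 347).
94^87 = 94^(64+16+4+2+1) ≡ 326 (mod 347).
Check: 326² = 106276 ≡ 94 (mod 347). The two roots are 21 and 326.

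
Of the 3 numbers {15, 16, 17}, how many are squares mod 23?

(15/23) = -1 → non-residue.
(16/23) = +1 → QR.
(17/23) = -1 → non-residue.
Total quadratic residues among the 3: 1.

1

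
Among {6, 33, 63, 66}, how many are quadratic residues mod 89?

0

(6/89) = -1 → non-residue.
(33/89) = -1 → non-residue.
(63/89) = -1 → non-residue.
(66/89) = -1 → non-residue.
Total quadratic residues among the 4: 0.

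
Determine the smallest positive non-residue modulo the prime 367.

3

(2/367) = +1, so 2 is a residue.
(3/367) = −1, so 3 is the smallest positive non-residue mod 367.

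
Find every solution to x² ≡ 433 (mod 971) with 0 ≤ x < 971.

386, 585

Since 971 ≡ 3 (mod 4), a square root of 433 is 433^((971+1)/4) = 433^243 mod 971.
Repeated squaring: 433^2≡86, 433^4≡599, 433^8≡502, 433^16≡515, 433^32≡142, 433^64≡744, 433^128≡66 (mod 971).
433^243 = 433^(128+64+32+16+2+1) ≡ 585 (mod 971).
Check: 585² = 342225 ≡ 433 (mod 971). The two roots are 386 and 585.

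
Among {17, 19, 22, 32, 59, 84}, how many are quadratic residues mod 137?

(17/137) = +1 → QR.
(19/137) = +1 → QR.
(22/137) = +1 → QR.
(32/137) = +1 → QR.
(59/137) = +1 → QR.
(84/137) = -1 → non-residue.
Total quadratic residues among the 6: 5.

5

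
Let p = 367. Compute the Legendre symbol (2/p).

1

Pull out 2: since 367 ≡ 7 (mod 8), (2/367) = +1.
Reached (1/367) = 1. Collecting the sign flips along the way, the symbol is +1.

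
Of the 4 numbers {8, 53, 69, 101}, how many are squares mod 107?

3

(8/107) = -1 → non-residue.
(53/107) = +1 → QR.
(69/107) = +1 → QR.
(101/107) = +1 → QR.
Total quadratic residues among the 4: 3.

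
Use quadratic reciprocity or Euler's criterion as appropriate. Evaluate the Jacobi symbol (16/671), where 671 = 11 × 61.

1

Pull out 2^4: since 671 ≡ 7 (mod 8), (2/671) = +1, so (2/671)^4 = +1.
Reached (1/671) = 1. Collecting the sign flips along the way, the symbol is +1.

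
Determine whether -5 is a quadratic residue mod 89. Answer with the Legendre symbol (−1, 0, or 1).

Euler's criterion: (-5/89) ≡ 84^44 (mod 89).
84^2 ≡ 25 (mod 89)
84^4 ≡ 2 (mod 89)
84^8 ≡ 4 (mod 89)
84^16 ≡ 16 (mod 89)
84^32 ≡ 78 (mod 89)
84^44 = 84^(32+8+4) ≡ 1 (mod 89).
Result is 1, so (-5/89) = 1.

1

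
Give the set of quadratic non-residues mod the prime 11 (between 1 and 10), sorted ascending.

2 6 7 8 10

Square k = 1,…,5 (k and 11−k give the same square):
1²=1, 2²=4, 3²=9, 4²≡5, 5²≡3 (mod 11).
The residues are {1, 3, 4, 5, 9}; the non-residues are the remaining 5 nonzero classes.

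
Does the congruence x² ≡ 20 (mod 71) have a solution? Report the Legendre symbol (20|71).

Pull out 2^2: since 71 ≡ 7 (mod 8), (2/71) = +1, so (2/71)^2 = +1.
Reciprocity: 5 ≡ 1 and 71 ≡ 3 (mod 4), so (5/71) = +(71/5).
Reduce top mod 5: now compute (1/5).
Reached (1/5) = 1. Collecting the sign flips along the way, the symbol is +1.

1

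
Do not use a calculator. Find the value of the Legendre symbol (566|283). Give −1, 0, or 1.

First reduce: 566 ≡ 0 (mod 283).
Top reduces to 0: gcd > 1, so the symbol is 0.

0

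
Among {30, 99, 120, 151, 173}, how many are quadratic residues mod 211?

5

(30/211) = +1 → QR.
(99/211) = +1 → QR.
(120/211) = +1 → QR.
(151/211) = +1 → QR.
(173/211) = +1 → QR.
Total quadratic residues among the 5: 5.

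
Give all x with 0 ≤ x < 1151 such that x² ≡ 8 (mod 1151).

96, 1055

Since 1151 ≡ 3 (mod 4), a square root of 8 is 8^((1151+1)/4) = 8^288 mod 1151.
Repeated squaring: 8^2≡64, 8^4≡643, 8^8≡240, 8^16≡50, 8^32≡198, 8^64≡70, 8^128≡296, 8^256≡140 (mod 1151).
8^288 = 8^(256+32) ≡ 96 (mod 1151).
Check: 96² = 9216 ≡ 8 (mod 1151). The two roots are 96 and 1055.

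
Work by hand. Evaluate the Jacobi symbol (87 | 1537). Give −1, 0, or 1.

Reciprocity: 87 ≡ 3 and 1537 ≡ 1 (mod 4), so (87/1537) = +(1537/87).
Reduce top mod 87: now compute (58/87).
Pull out 2: since 87 ≡ 7 (mod 8), (2/87) = +1.
Reciprocity: 29 ≡ 1 and 87 ≡ 3 (mod 4), so (29/87) = +(87/29).
Reduce top mod 29: now compute (0/29).
Top reduces to 0: gcd > 1, so the symbol is 0.

0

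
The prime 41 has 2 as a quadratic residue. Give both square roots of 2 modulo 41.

17, 24

41 ≡ 1 (mod 4), so we find a root by search.
Trying successive values, 17² = 289 ≡ 2 (mod 41). The other root is 41 − 17 = 24.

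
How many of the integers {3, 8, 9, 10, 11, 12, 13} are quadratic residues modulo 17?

3

(3/17) = -1 → non-residue.
(8/17) = +1 → QR.
(9/17) = +1 → QR.
(10/17) = -1 → non-residue.
(11/17) = -1 → non-residue.
(12/17) = -1 → non-residue.
(13/17) = +1 → QR.
Total quadratic residues among the 7: 3.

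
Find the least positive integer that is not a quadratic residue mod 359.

(2/359) = +1, so 2 is a residue.
(3/359) = +1, so 3 is a residue.
(4/359) = +1, so 4 is a residue.
(5/359) = +1, so 5 is a residue.
(6/359) = +1, so 6 is a residue.
(7/359) = −1, so 7 is the smallest positive non-residue mod 359.

7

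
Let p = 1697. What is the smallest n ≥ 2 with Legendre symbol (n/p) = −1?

(2/1697) = +1, so 2 is a residue.
(3/1697) = −1, so 3 is the smallest positive non-residue mod 1697.

3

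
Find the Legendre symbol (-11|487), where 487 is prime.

1

First reduce: -11 ≡ 476 (mod 487).
Pull out 2^2: since 487 ≡ 7 (mod 8), (2/487) = +1, so (2/487)^2 = +1.
Reciprocity: 119 ≡ 3 and 487 ≡ 3 (mod 4), so (119/487) = −(487/119).
Reduce top mod 119: now compute (11/119).
Reciprocity: 11 ≡ 3 and 119 ≡ 3 (mod 4), so (11/119) = −(119/11).
Reduce top mod 11: now compute (9/11).
Reciprocity: 9 ≡ 1 and 11 ≡ 3 (mod 4), so (9/11) = +(11/9).
Reduce top mod 9: now compute (2/9).
Pull out 2: since 9 ≡ 1 (mod 8), (2/9) = +1.
Reached (1/9) = 1. Collecting the sign flips along the way, the symbol is +1.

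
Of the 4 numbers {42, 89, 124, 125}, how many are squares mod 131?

2

(42/131) = -1 → non-residue.
(89/131) = +1 → QR.
(124/131) = -1 → non-residue.
(125/131) = +1 → QR.
Total quadratic residues among the 4: 2.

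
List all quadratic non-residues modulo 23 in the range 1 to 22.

Square k = 1,…,11 (k and 23−k give the same square):
1²=1, 2²=4, 3²=9, 4²=16, 5²≡2, 6²≡13, 7²≡3, 8²≡18, 9²≡12, 10²≡8, 11²≡6 (mod 23).
The residues are {1, 2, 3, 4, 6, 8, 9, 12, 13, 16, 18}; the non-residues are the remaining 11 nonzero classes.

5,7,10,11,14,15,17,19,20,21,22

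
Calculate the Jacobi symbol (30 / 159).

Pull out 2: since 159 ≡ 7 (mod 8), (2/159) = +1.
Reciprocity: 15 ≡ 3 and 159 ≡ 3 (mod 4), so (15/159) = −(159/15).
Reduce top mod 15: now compute (9/15).
Reciprocity: 9 ≡ 1 and 15 ≡ 3 (mod 4), so (9/15) = +(15/9).
Reduce top mod 9: now compute (6/9).
Pull out 2: since 9 ≡ 1 (mod 8), (2/9) = +1.
Reciprocity: 3 ≡ 3 and 9 ≡ 1 (mod 4), so (3/9) = +(9/3).
Reduce top mod 3: now compute (0/3).
Top reduces to 0: gcd > 1, so the symbol is 0.

0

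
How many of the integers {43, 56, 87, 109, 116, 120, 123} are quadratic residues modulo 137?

(43/137) = -1 → non-residue.
(56/137) = +1 → QR.
(87/137) = +1 → QR.
(109/137) = +1 → QR.
(116/137) = -1 → non-residue.
(120/137) = +1 → QR.
(123/137) = +1 → QR.
Total quadratic residues among the 7: 5.

5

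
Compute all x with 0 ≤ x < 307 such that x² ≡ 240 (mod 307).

Since 307 ≡ 3 (mod 4), a square root of 240 is 240^((307+1)/4) = 240^77 mod 307.
Repeated squaring: 240^2≡191, 240^4≡255, 240^8≡248, 240^16≡104, 240^32≡71, 240^64≡129 (mod 307).
240^77 = 240^(64+8+4+1) ≡ 94 (mod 307).
Check: 94² = 8836 ≡ 240 (mod 307). The two roots are 94 and 213.

94, 213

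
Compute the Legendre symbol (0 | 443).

0

Top reduces to 0: gcd > 1, so the symbol is 0.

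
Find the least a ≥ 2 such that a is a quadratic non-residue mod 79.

3

(2/79) = +1, so 2 is a residue.
(3/79) = −1, so 3 is the smallest positive non-residue mod 79.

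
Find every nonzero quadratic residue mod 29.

Square k = 1,…,14 (k and 29−k give the same square):
1²=1, 2²=4, 3²=9, 4²=16, 5²=25, 6²≡7, 7²≡20, 8²≡6, 9²≡23, 10²≡13, 11²≡5, 12²≡28, 13²≡24, 14²≡22 (mod 29).
So the quadratic residues mod 29 are {1, 4, 5, 6, 7, 9, 13, 16, 20, 22, 23, 24, 25, 28}.

1,4,5,6,7,9,13,16,20,22,23,24,25,28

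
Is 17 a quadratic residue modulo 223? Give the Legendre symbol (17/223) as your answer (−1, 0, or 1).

1

Reciprocity: 17 ≡ 1 and 223 ≡ 3 (mod 4), so (17/223) = +(223/17).
Reduce top mod 17: now compute (2/17).
Pull out 2: since 17 ≡ 1 (mod 8), (2/17) = +1.
Reached (1/17) = 1. Collecting the sign flips along the way, the symbol is +1.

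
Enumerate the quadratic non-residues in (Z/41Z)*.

3 6 7 11 12 13 14 15 17 19 22 24 26 27 28 29 30 34 35 38

Square k = 1,…,20 (k and 41−k give the same square):
1²=1, 2²=4, 3²=9, 4²=16, 5²=25, 6²=36, 7²≡8, 8²≡23, 9²≡40, 10²≡18, 11²≡39, 12²≡21, 13²≡5, 14²≡32, 15²≡20, 16²≡10, 17²≡2, 18²≡37, 19²≡33, 20²≡31 (mod 41).
The residues are {1, 2, 4, 5, 8, 9, 10, 16, 18, 20, 21, 23, 25, 31, 32, 33, 36, 37, 39, 40}; the non-residues are the remaining 20 nonzero classes.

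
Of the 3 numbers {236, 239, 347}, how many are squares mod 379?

2

(236/379) = -1 → non-residue.
(239/379) = +1 → QR.
(347/379) = +1 → QR.
Total quadratic residues among the 3: 2.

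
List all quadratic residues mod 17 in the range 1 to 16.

Square k = 1,…,8 (k and 17−k give the same square):
1²=1, 2²=4, 3²=9, 4²=16, 5²≡8, 6²≡2, 7²≡15, 8²≡13 (mod 17).
So the quadratic residues mod 17 are {1, 2, 4, 8, 9, 13, 15, 16}.

1, 2, 4, 8, 9, 13, 15, 16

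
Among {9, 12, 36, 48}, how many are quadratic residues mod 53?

2

(9/53) = +1 → QR.
(12/53) = -1 → non-residue.
(36/53) = +1 → QR.
(48/53) = -1 → non-residue.
Total quadratic residues among the 4: 2.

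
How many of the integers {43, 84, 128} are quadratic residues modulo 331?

2

(43/331) = +1 → QR.
(84/331) = +1 → QR.
(128/331) = -1 → non-residue.
Total quadratic residues among the 3: 2.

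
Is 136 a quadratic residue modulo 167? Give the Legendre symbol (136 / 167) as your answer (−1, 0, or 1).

Euler's criterion: (136/167) ≡ 136^83 (mod 167).
136^2 ≡ 126 (mod 167)
136^4 ≡ 11 (mod 167)
136^8 ≡ 121 (mod 167)
136^16 ≡ 112 (mod 167)
136^32 ≡ 19 (mod 167)
136^64 ≡ 27 (mod 167)
136^83 = 136^(64+16+2+1) ≡ 166 (mod 167).
Result is 166 ≡ −1, so (136/167) = −1.

-1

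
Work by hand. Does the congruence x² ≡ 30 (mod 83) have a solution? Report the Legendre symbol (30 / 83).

1

Euler's criterion: (30/83) ≡ 30^41 (mod 83).
30^2 ≡ 70 (mod 83)
30^4 ≡ 3 (mod 83)
30^8 ≡ 9 (mod 83)
30^16 ≡ 81 (mod 83)
30^32 ≡ 4 (mod 83)
30^41 = 30^(32+8+1) ≡ 1 (mod 83).
Result is 1, so (30/83) = 1.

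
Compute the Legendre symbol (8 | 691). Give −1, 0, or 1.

Euler's criterion: (8/691) ≡ 8^345 (mod 691).
8^2 ≡ 64 (mod 691)
8^4 ≡ 641 (mod 691)
8^8 ≡ 427 (mod 691)
8^16 ≡ 596 (mod 691)
8^32 ≡ 42 (mod 691)
8^64 ≡ 382 (mod 691)
8^128 ≡ 123 (mod 691)
8^256 ≡ 618 (mod 691)
8^345 = 8^(256+64+16+8+1) ≡ 690 (mod 691).
Result is 690 ≡ −1, so (8/691) = −1.

-1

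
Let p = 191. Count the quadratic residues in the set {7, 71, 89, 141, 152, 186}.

(7/191) = -1 → non-residue.
(71/191) = -1 → non-residue.
(89/191) = -1 → non-residue.
(141/191) = -1 → non-residue.
(152/191) = -1 → non-residue.
(186/191) = -1 → non-residue.
Total quadratic residues among the 6: 0.

0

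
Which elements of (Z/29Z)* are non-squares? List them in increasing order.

Square k = 1,…,14 (k and 29−k give the same square):
1²=1, 2²=4, 3²=9, 4²=16, 5²=25, 6²≡7, 7²≡20, 8²≡6, 9²≡23, 10²≡13, 11²≡5, 12²≡28, 13²≡24, 14²≡22 (mod 29).
The residues are {1, 4, 5, 6, 7, 9, 13, 16, 20, 22, 23, 24, 25, 28}; the non-residues are the remaining 14 nonzero classes.

2, 3, 8, 10, 11, 12, 14, 15, 17, 18, 19, 21, 26, 27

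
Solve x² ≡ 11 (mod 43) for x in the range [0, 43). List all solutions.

Since 43 ≡ 3 (mod 4), a square root of 11 is 11^((43+1)/4) = 11^11 mod 43.
Repeated squaring: 11^2≡35, 11^4≡21, 11^8≡11 (mod 43).
11^11 = 11^(8+2+1) ≡ 21 (mod 43).
Check: 21² = 441 ≡ 11 (mod 43). The two roots are 21 and 22.

21, 22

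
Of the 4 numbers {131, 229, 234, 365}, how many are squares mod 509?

(131/509) = -1 → non-residue.
(229/509) = +1 → QR.
(234/509) = +1 → QR.
(365/509) = +1 → QR.
Total quadratic residues among the 4: 3.

3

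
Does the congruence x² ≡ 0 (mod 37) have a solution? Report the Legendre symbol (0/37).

0

Top reduces to 0: gcd > 1, so the symbol is 0.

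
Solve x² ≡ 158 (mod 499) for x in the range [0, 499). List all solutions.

Since 499 ≡ 3 (mod 4), a square root of 158 is 158^((499+1)/4) = 158^125 mod 499.
Repeated squaring: 158^2≡14, 158^4≡196, 158^8≡492, 158^16≡49, 158^32≡405, 158^64≡353 (mod 499).
158^125 = 158^(64+32+16+8+4+1) ≡ 34 (mod 499).
Check: 34² = 1156 ≡ 158 (mod 499). The two roots are 34 and 465.

34, 465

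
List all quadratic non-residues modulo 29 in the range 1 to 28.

Square k = 1,…,14 (k and 29−k give the same square):
1²=1, 2²=4, 3²=9, 4²=16, 5²=25, 6²≡7, 7²≡20, 8²≡6, 9²≡23, 10²≡13, 11²≡5, 12²≡28, 13²≡24, 14²≡22 (mod 29).
The residues are {1, 4, 5, 6, 7, 9, 13, 16, 20, 22, 23, 24, 25, 28}; the non-residues are the remaining 14 nonzero classes.

2, 3, 8, 10, 11, 12, 14, 15, 17, 18, 19, 21, 26, 27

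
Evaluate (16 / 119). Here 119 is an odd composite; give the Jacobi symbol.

1

Pull out 2^4: since 119 ≡ 7 (mod 8), (2/119) = +1, so (2/119)^4 = +1.
Reached (1/119) = 1. Collecting the sign flips along the way, the symbol is +1.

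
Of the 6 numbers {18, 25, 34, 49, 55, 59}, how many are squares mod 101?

(18/101) = -1 → non-residue.
(25/101) = +1 → QR.
(34/101) = -1 → non-residue.
(49/101) = +1 → QR.
(55/101) = -1 → non-residue.
(59/101) = -1 → non-residue.
Total quadratic residues among the 6: 2.

2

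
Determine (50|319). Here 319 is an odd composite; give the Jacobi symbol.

1

Pull out 2: since 319 ≡ 7 (mod 8), (2/319) = +1.
Reciprocity: 25 ≡ 1 and 319 ≡ 3 (mod 4), so (25/319) = +(319/25).
Reduce top mod 25: now compute (19/25).
Reciprocity: 19 ≡ 3 and 25 ≡ 1 (mod 4), so (19/25) = +(25/19).
Reduce top mod 19: now compute (6/19).
Pull out 2: since 19 ≡ 3 (mod 8), (2/19) = -1.
Reciprocity: 3 ≡ 3 and 19 ≡ 3 (mod 4), so (3/19) = −(19/3).
Reduce top mod 3: now compute (1/3).
Reached (1/3) = 1. Collecting the sign flips along the way, the symbol is +1.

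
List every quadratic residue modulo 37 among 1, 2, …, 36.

1,3,4,7,9,10,11,12,16,21,25,26,27,28,30,33,34,36

Square k = 1,…,18 (k and 37−k give the same square):
1²=1, 2²=4, 3²=9, 4²=16, 5²=25, 6²=36, 7²≡12, 8²≡27, 9²≡7, 10²≡26, 11²≡10, 12²≡33, 13²≡21, 14²≡11, 15²≡3, 16²≡34, 17²≡30, 18²≡28 (mod 37).
So the quadratic residues mod 37 are {1, 3, 4, 7, 9, 10, 11, 12, 16, 21, 25, 26, 27, 28, 30, 33, 34, 36}.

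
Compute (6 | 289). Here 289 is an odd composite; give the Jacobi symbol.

Pull out 2: since 289 ≡ 1 (mod 8), (2/289) = +1.
Reciprocity: 3 ≡ 3 and 289 ≡ 1 (mod 4), so (3/289) = +(289/3).
Reduce top mod 3: now compute (1/3).
Reached (1/3) = 1. Collecting the sign flips along the way, the symbol is +1.

1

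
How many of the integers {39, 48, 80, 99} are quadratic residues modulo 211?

(39/211) = -1 → non-residue.
(48/211) = -1 → non-residue.
(80/211) = +1 → QR.
(99/211) = +1 → QR.
Total quadratic residues among the 4: 2.

2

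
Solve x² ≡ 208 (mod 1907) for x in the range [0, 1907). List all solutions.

Since 1907 ≡ 3 (mod 4), a square root of 208 is 208^((1907+1)/4) = 208^477 mod 1907.
Repeated squaring: 208^2≡1310, 208^4≡1707, 208^8≡1860, 208^16≡302, 208^32≡1575, 208^64≡1525, 208^128≡992, 208^256≡52 (mod 1907).
208^477 = 208^(256+128+64+16+8+4+1) ≡ 1830 (mod 1907).
Check: 1830² = 3348900 ≡ 208 (mod 1907). The two roots are 77 and 1830.

77, 1830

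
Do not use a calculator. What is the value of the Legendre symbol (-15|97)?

-1

First reduce: -15 ≡ 82 (mod 97).
Pull out 2: since 97 ≡ 1 (mod 8), (2/97) = +1.
Reciprocity: 41 ≡ 1 and 97 ≡ 1 (mod 4), so (41/97) = +(97/41).
Reduce top mod 41: now compute (15/41).
Reciprocity: 15 ≡ 3 and 41 ≡ 1 (mod 4), so (15/41) = +(41/15).
Reduce top mod 15: now compute (11/15).
Reciprocity: 11 ≡ 3 and 15 ≡ 3 (mod 4), so (11/15) = −(15/11).
Reduce top mod 11: now compute (4/11).
Pull out 2^2: since 11 ≡ 3 (mod 8), (2/11) = -1, so (2/11)^2 = +1.
Reached (1/11) = 1. Collecting the sign flips along the way, the symbol is -1.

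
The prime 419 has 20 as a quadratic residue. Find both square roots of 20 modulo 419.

Since 419 ≡ 3 (mod 4), a square root of 20 is 20^((419+1)/4) = 20^105 mod 419.
Repeated squaring: 20^2≡400, 20^4≡361, 20^8≡12, 20^16≡144, 20^32≡205, 20^64≡125 (mod 419).
20^105 = 20^(64+32+8+1) ≡ 337 (mod 419).
Check: 337² = 113569 ≡ 20 (mod 419). The two roots are 82 and 337.

82, 337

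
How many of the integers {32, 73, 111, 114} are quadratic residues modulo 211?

2

(32/211) = -1 → non-residue.
(73/211) = +1 → QR.
(111/211) = -1 → non-residue.
(114/211) = +1 → QR.
Total quadratic residues among the 4: 2.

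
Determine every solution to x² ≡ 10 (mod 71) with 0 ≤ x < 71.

Since 71 ≡ 3 (mod 4), a square root of 10 is 10^((71+1)/4) = 10^18 mod 71.
Repeated squaring: 10^2≡29, 10^4≡60, 10^8≡50, 10^16≡15 (mod 71).
10^18 = 10^(16+2) ≡ 9 (mod 71).
Check: 9² = 81 ≡ 10 (mod 71). The two roots are 9 and 62.

9, 62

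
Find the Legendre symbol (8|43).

Euler's criterion: (8/43) ≡ 8^21 (mod 43).
8^2 ≡ 21 (mod 43)
8^4 ≡ 11 (mod 43)
8^8 ≡ 35 (mod 43)
8^16 ≡ 21 (mod 43)
8^21 = 8^(16+4+1) ≡ 42 (mod 43).
Result is 42 ≡ −1, so (8/43) = −1.

-1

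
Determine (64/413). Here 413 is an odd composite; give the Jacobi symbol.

1

Pull out 2^6: since 413 ≡ 5 (mod 8), (2/413) = -1, so (2/413)^6 = +1.
Reached (1/413) = 1. Collecting the sign flips along the way, the symbol is +1.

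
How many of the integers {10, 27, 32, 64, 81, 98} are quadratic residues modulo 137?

(10/137) = -1 → non-residue.
(27/137) = -1 → non-residue.
(32/137) = +1 → QR.
(64/137) = +1 → QR.
(81/137) = +1 → QR.
(98/137) = +1 → QR.
Total quadratic residues among the 6: 4.

4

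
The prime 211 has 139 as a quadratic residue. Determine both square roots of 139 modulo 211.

75, 136

Since 211 ≡ 3 (mod 4), a square root of 139 is 139^((211+1)/4) = 139^53 mod 211.
Repeated squaring: 139^2≡120, 139^4≡52, 139^8≡172, 139^16≡44, 139^32≡37 (mod 211).
139^53 = 139^(32+16+4+1) ≡ 136 (mod 211).
Check: 136² = 18496 ≡ 139 (mod 211). The two roots are 75 and 136.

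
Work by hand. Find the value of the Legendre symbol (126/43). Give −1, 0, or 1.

1

First reduce: 126 ≡ 40 (mod 43).
Pull out 2^3: since 43 ≡ 3 (mod 8), (2/43) = -1, so (2/43)^3 = -1.
Reciprocity: 5 ≡ 1 and 43 ≡ 3 (mod 4), so (5/43) = +(43/5).
Reduce top mod 5: now compute (3/5).
Reciprocity: 3 ≡ 3 and 5 ≡ 1 (mod 4), so (3/5) = +(5/3).
Reduce top mod 3: now compute (2/3).
Pull out 2: since 3 ≡ 3 (mod 8), (2/3) = -1.
Reached (1/3) = 1. Collecting the sign flips along the way, the symbol is +1.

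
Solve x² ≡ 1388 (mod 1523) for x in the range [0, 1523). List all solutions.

Since 1523 ≡ 3 (mod 4), a square root of 1388 is 1388^((1523+1)/4) = 1388^381 mod 1523.
Repeated squaring: 1388^2≡1472, 1388^4≡1078, 1388^8≡35, 1388^16≡1225, 1388^32≡470, 1388^64≡65, 1388^128≡1179, 1388^256≡1065 (mod 1523).
1388^381 = 1388^(256+64+32+16+8+4+1) ≡ 481 (mod 1523).
Check: 481² = 231361 ≡ 1388 (mod 1523). The two roots are 481 and 1042.

481, 1042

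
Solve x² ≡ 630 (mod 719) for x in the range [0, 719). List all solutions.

Since 719 ≡ 3 (mod 4), a square root of 630 is 630^((719+1)/4) = 630^180 mod 719.
Repeated squaring: 630^2≡12, 630^4≡144, 630^8≡604, 630^16≡283, 630^32≡280, 630^64≡29, 630^128≡122 (mod 719).
630^180 = 630^(128+32+16+4) ≡ 65 (mod 719).
Check: 65² = 4225 ≡ 630 (mod 719). The two roots are 65 and 654.

65, 654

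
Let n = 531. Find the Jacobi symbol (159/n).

Reciprocity: 159 ≡ 3 and 531 ≡ 3 (mod 4), so (159/531) = −(531/159).
Reduce top mod 159: now compute (54/159).
Pull out 2: since 159 ≡ 7 (mod 8), (2/159) = +1.
Reciprocity: 27 ≡ 3 and 159 ≡ 3 (mod 4), so (27/159) = −(159/27).
Reduce top mod 27: now compute (24/27).
Pull out 2^3: since 27 ≡ 3 (mod 8), (2/27) = -1, so (2/27)^3 = -1.
Reciprocity: 3 ≡ 3 and 27 ≡ 3 (mod 4), so (3/27) = −(27/3).
Reduce top mod 3: now compute (0/3).
Top reduces to 0: gcd > 1, so the symbol is 0.

0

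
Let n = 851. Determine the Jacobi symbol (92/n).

0

Pull out 2^2: since 851 ≡ 3 (mod 8), (2/851) = -1, so (2/851)^2 = +1.
Reciprocity: 23 ≡ 3 and 851 ≡ 3 (mod 4), so (23/851) = −(851/23).
Reduce top mod 23: now compute (0/23).
Top reduces to 0: gcd > 1, so the symbol is 0.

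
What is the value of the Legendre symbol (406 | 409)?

1

Pull out 2: since 409 ≡ 1 (mod 8), (2/409) = +1.
Reciprocity: 203 ≡ 3 and 409 ≡ 1 (mod 4), so (203/409) = +(409/203).
Reduce top mod 203: now compute (3/203).
Reciprocity: 3 ≡ 3 and 203 ≡ 3 (mod 4), so (3/203) = −(203/3).
Reduce top mod 3: now compute (2/3).
Pull out 2: since 3 ≡ 3 (mod 8), (2/3) = -1.
Reached (1/3) = 1. Collecting the sign flips along the way, the symbol is +1.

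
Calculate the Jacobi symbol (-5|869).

1

First reduce: -5 ≡ 864 (mod 869).
Pull out 2^5: since 869 ≡ 5 (mod 8), (2/869) = -1, so (2/869)^5 = -1.
Reciprocity: 27 ≡ 3 and 869 ≡ 1 (mod 4), so (27/869) = +(869/27).
Reduce top mod 27: now compute (5/27).
Reciprocity: 5 ≡ 1 and 27 ≡ 3 (mod 4), so (5/27) = +(27/5).
Reduce top mod 5: now compute (2/5).
Pull out 2: since 5 ≡ 5 (mod 8), (2/5) = -1.
Reached (1/5) = 1. Collecting the sign flips along the way, the symbol is +1.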